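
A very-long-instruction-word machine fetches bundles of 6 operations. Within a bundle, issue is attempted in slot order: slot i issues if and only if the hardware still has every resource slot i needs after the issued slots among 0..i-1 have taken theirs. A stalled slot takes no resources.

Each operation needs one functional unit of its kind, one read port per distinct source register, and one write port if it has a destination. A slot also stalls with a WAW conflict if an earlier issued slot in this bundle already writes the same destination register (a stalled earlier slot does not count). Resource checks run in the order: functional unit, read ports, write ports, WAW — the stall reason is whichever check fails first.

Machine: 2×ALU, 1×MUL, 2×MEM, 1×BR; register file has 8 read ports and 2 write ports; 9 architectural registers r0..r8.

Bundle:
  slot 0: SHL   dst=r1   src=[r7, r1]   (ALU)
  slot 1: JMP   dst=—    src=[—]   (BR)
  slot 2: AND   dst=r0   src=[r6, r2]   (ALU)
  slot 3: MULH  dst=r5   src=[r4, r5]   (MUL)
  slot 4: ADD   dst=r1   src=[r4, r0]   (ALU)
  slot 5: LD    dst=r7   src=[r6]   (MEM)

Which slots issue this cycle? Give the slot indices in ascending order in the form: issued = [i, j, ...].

issued = [0, 1, 2]

#0 ALU src=r7,r1 dispatched  <A:1 Mu:1 Ld:2 B:1 rd:6 wr:1>
#1 BR src=- dispatched  <A:1 Mu:1 Ld:2 B:0 rd:6 wr:1>
#2 ALU src=r6,r2 dispatched  <A:0 Mu:1 Ld:2 B:0 rd:4 wr:0>
#3 MUL src=r4,r5 held:WR_PORT  <A:0 Mu:1 Ld:2 B:0 rd:4 wr:0>
#4 ALU src=r4,r0 held:FU  <A:0 Mu:1 Ld:2 B:0 rd:4 wr:0>
#5 MEM src=r6 held:WR_PORT  <A:0 Mu:1 Ld:2 B:0 rd:4 wr:0>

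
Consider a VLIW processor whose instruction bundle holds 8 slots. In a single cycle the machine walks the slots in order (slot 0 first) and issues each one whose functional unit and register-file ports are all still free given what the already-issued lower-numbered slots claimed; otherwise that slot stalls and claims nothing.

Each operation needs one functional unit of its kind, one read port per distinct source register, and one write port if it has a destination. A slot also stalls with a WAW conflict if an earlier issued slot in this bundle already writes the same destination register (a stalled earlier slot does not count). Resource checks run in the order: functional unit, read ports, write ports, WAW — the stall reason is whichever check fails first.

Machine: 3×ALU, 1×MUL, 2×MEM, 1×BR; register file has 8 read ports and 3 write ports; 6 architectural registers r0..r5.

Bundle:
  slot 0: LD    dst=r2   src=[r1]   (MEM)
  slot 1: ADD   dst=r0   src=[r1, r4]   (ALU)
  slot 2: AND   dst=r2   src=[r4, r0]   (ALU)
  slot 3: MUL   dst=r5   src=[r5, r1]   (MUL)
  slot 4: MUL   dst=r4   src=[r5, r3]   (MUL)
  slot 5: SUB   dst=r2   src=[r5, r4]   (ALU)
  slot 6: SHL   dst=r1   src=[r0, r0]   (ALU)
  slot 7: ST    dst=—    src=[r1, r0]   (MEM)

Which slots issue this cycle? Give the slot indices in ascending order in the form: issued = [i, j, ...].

slot 0 (MEM): ISSUE — free A3,Mu1,Ld1,B1 rp7 wp2
slot 1 (ALU): ISSUE — free A2,Mu1,Ld1,B1 rp5 wp1
slot 2 (ALU): stall WAW — free A2,Mu1,Ld1,B1 rp5 wp1
slot 3 (MUL): ISSUE — free A2,Mu0,Ld1,B1 rp3 wp0
slot 4 (MUL): stall FU — free A2,Mu0,Ld1,B1 rp3 wp0
slot 5 (ALU): stall WR_PORT — free A2,Mu0,Ld1,B1 rp3 wp0
slot 6 (ALU): stall WR_PORT — free A2,Mu0,Ld1,B1 rp3 wp0
slot 7 (MEM): ISSUE — free A2,Mu0,Ld0,B1 rp1 wp0

issued = [0, 1, 3, 7]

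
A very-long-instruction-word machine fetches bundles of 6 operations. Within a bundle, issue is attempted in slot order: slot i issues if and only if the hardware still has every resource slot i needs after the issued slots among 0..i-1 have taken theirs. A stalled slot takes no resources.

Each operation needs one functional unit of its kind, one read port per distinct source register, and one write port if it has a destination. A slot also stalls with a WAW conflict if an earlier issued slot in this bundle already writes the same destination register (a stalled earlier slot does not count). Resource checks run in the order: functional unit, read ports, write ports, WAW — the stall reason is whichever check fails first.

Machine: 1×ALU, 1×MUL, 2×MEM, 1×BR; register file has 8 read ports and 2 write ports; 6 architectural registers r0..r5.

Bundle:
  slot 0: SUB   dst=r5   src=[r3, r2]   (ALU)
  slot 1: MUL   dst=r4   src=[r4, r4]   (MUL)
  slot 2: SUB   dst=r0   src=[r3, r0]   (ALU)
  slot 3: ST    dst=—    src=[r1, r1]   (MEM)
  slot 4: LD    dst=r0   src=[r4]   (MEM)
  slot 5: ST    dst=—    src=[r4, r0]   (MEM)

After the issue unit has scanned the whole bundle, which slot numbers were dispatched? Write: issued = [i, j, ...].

issued = [0, 1, 3, 5]

(0) want 1×ALU +2rd +1wr — yes → AL0|MU1|ME2|BR1|rd6|wr1
(1) want 1×MUL +1rd +1wr — yes → AL0|MU0|ME2|BR1|rd5|wr0
(2) want 1×ALU +2rd +1wr — FU → AL0|MU0|ME2|BR1|rd5|wr0
(3) want 1×MEM +1rd +0wr — yes → AL0|MU0|ME1|BR1|rd4|wr0
(4) want 1×MEM +1rd +1wr — WR_PORT → AL0|MU0|ME1|BR1|rd4|wr0
(5) want 1×MEM +2rd +0wr — yes → AL0|MU0|ME0|BR1|rd2|wr0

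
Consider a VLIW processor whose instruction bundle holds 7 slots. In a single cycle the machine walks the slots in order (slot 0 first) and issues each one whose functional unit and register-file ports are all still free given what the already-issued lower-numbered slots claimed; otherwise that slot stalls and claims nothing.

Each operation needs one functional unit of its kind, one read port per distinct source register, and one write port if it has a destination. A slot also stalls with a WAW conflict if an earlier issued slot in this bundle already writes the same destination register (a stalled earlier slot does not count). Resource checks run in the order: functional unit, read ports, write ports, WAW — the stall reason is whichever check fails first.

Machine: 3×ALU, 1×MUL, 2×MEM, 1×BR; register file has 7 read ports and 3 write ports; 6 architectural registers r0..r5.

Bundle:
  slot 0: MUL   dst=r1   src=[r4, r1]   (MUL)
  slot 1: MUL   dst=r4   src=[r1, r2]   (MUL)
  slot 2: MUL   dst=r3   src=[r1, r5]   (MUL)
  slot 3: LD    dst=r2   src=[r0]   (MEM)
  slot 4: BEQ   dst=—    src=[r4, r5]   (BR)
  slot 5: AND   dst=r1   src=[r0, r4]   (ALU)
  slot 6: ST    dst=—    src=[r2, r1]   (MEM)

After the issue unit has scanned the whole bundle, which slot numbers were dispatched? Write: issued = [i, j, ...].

issued = [0, 3, 4, 6]

(0) want 1×MUL +2rd +1wr — yes → AL3|MU0|ME2|BR1|rd5|wr2
(1) want 1×MUL +2rd +1wr — FU → AL3|MU0|ME2|BR1|rd5|wr2
(2) want 1×MUL +2rd +1wr — FU → AL3|MU0|ME2|BR1|rd5|wr2
(3) want 1×MEM +1rd +1wr — yes → AL3|MU0|ME1|BR1|rd4|wr1
(4) want 1×BR +2rd +0wr — yes → AL3|MU0|ME1|BR0|rd2|wr1
(5) want 1×ALU +2rd +1wr — WAW → AL3|MU0|ME1|BR0|rd2|wr1
(6) want 1×MEM +2rd +0wr — yes → AL3|MU0|ME0|BR0|rd0|wr1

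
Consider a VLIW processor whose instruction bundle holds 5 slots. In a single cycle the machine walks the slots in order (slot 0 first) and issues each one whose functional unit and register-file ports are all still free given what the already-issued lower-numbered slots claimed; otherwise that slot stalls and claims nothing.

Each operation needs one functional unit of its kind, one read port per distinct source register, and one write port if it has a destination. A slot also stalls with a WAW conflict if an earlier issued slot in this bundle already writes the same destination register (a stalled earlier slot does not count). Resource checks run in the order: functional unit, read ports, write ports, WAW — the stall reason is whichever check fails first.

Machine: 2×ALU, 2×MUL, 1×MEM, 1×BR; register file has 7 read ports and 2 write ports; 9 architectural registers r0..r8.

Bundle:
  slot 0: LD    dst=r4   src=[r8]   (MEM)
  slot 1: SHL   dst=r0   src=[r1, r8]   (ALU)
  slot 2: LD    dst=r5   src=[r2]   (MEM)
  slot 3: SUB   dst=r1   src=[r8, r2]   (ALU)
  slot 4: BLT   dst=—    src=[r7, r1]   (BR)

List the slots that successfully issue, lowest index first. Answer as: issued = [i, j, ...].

#0 MEM src=r8 dispatched  <A:2 Mu:2 Ld:0 B:1 rd:6 wr:1>
#1 ALU src=r1,r8 dispatched  <A:1 Mu:2 Ld:0 B:1 rd:4 wr:0>
#2 MEM src=r2 held:FU  <A:1 Mu:2 Ld:0 B:1 rd:4 wr:0>
#3 ALU src=r8,r2 held:WR_PORT  <A:1 Mu:2 Ld:0 B:1 rd:4 wr:0>
#4 BR src=r7,r1 dispatched  <A:1 Mu:2 Ld:0 B:0 rd:2 wr:0>

issued = [0, 1, 4]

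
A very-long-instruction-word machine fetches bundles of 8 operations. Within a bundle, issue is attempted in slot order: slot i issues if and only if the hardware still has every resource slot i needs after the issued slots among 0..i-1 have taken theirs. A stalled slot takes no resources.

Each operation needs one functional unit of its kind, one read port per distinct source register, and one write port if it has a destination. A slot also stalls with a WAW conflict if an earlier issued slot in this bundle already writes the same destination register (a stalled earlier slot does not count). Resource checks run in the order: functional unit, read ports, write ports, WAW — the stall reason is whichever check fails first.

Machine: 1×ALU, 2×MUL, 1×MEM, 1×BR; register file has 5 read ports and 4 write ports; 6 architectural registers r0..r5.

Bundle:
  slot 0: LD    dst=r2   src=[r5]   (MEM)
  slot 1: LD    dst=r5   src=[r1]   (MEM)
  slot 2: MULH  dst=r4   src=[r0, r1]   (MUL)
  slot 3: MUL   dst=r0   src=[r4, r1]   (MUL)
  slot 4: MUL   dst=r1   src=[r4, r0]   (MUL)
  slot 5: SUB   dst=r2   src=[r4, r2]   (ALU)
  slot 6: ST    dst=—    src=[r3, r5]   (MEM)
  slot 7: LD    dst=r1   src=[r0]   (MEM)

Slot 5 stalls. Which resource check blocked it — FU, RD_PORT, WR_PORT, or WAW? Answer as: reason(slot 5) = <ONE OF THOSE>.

reason(slot 5) = RD_PORT

(0) want 1×MEM +1rd +1wr — yes → AL1|MU2|ME0|BR1|rd4|wr3
(1) want 1×MEM +1rd +1wr — FU → AL1|MU2|ME0|BR1|rd4|wr3
(2) want 1×MUL +2rd +1wr — yes → AL1|MU1|ME0|BR1|rd2|wr2
(3) want 1×MUL +2rd +1wr — yes → AL1|MU0|ME0|BR1|rd0|wr1
(4) want 1×MUL +2rd +1wr — FU → AL1|MU0|ME0|BR1|rd0|wr1
(5) want 1×ALU +2rd +1wr — RD_PORT → AL1|MU0|ME0|BR1|rd0|wr1
(6) want 1×MEM +2rd +0wr — FU → AL1|MU0|ME0|BR1|rd0|wr1
(7) want 1×MEM +1rd +1wr — FU → AL1|MU0|ME0|BR1|rd0|wr1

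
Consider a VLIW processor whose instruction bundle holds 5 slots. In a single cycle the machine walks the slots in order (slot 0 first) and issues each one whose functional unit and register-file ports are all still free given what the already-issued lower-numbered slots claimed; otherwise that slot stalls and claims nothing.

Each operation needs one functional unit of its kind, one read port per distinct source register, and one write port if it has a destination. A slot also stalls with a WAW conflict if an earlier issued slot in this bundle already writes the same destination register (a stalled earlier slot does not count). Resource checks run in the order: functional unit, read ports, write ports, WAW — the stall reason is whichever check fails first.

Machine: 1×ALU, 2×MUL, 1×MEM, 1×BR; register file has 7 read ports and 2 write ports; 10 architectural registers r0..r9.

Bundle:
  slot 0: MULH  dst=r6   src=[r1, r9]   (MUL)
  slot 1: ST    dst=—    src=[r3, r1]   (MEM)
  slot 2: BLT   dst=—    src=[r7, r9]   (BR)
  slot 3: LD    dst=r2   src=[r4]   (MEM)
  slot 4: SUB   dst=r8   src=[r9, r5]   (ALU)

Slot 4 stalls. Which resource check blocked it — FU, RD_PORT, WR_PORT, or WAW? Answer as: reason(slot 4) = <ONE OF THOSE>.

reason(slot 4) = RD_PORT

slot 0 (MUL): ISSUE — free A1,Mu1,Ld1,B1 rp5 wp1
slot 1 (MEM): ISSUE — free A1,Mu1,Ld0,B1 rp3 wp1
slot 2 (BR): ISSUE — free A1,Mu1,Ld0,B0 rp1 wp1
slot 3 (MEM): stall FU — free A1,Mu1,Ld0,B0 rp1 wp1
slot 4 (ALU): stall RD_PORT — free A1,Mu1,Ld0,B0 rp1 wp1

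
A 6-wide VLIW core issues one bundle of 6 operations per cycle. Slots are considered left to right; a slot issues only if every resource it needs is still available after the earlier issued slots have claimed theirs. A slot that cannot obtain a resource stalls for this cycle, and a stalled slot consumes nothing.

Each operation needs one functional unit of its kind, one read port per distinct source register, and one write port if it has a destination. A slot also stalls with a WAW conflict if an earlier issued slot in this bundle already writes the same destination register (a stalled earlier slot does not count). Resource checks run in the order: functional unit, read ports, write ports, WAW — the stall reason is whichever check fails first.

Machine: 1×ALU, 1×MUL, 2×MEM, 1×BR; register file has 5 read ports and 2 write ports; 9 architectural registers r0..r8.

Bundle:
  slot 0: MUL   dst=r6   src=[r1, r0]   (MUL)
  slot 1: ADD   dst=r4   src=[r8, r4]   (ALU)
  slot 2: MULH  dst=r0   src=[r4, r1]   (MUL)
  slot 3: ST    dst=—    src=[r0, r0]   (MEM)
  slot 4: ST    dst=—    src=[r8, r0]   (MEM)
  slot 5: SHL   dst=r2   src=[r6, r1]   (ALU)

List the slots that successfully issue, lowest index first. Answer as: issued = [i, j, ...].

  0. MUL→r6 ⇒ go  {1A/0Mu/2Ld/1B | 3r 1w}
  1. ALU→r4 ⇒ go  {0A/0Mu/2Ld/1B | 1r 0w}
  2. MUL→r0 ⇒ no(FU)  {0A/0Mu/2Ld/1B | 1r 0w}
  3. MEM ⇒ go  {0A/0Mu/1Ld/1B | 0r 0w}
  4. MEM ⇒ no(RD_PORT)  {0A/0Mu/1Ld/1B | 0r 0w}
  5. ALU→r2 ⇒ no(FU)  {0A/0Mu/1Ld/1B | 0r 0w}

issued = [0, 1, 3]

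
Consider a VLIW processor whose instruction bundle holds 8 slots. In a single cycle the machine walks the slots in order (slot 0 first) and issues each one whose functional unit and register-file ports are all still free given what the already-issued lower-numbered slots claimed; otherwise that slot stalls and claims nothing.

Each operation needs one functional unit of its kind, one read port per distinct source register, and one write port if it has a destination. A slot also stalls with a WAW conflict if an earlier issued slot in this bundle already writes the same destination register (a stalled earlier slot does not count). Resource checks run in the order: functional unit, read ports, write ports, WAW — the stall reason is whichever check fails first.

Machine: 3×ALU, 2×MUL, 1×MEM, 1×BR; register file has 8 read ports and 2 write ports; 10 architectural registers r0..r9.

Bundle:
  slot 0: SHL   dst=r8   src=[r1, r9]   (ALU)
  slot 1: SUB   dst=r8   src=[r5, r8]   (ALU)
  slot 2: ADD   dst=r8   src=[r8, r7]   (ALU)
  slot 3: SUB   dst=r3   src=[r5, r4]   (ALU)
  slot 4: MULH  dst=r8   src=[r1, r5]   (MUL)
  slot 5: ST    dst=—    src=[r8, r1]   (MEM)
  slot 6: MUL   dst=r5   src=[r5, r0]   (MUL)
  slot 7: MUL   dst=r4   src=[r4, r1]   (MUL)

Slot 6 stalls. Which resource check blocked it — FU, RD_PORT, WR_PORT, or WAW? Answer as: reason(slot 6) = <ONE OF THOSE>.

reason(slot 6) = WR_PORT

#0 ALU src=r1,r9 dispatched  <A:2 Mu:2 Ld:1 B:1 rd:6 wr:1>
#1 ALU src=r5,r8 held:WAW  <A:2 Mu:2 Ld:1 B:1 rd:6 wr:1>
#2 ALU src=r8,r7 held:WAW  <A:2 Mu:2 Ld:1 B:1 rd:6 wr:1>
#3 ALU src=r5,r4 dispatched  <A:1 Mu:2 Ld:1 B:1 rd:4 wr:0>
#4 MUL src=r1,r5 held:WR_PORT  <A:1 Mu:2 Ld:1 B:1 rd:4 wr:0>
#5 MEM src=r8,r1 dispatched  <A:1 Mu:2 Ld:0 B:1 rd:2 wr:0>
#6 MUL src=r5,r0 held:WR_PORT  <A:1 Mu:2 Ld:0 B:1 rd:2 wr:0>
#7 MUL src=r4,r1 held:WR_PORT  <A:1 Mu:2 Ld:0 B:1 rd:2 wr:0>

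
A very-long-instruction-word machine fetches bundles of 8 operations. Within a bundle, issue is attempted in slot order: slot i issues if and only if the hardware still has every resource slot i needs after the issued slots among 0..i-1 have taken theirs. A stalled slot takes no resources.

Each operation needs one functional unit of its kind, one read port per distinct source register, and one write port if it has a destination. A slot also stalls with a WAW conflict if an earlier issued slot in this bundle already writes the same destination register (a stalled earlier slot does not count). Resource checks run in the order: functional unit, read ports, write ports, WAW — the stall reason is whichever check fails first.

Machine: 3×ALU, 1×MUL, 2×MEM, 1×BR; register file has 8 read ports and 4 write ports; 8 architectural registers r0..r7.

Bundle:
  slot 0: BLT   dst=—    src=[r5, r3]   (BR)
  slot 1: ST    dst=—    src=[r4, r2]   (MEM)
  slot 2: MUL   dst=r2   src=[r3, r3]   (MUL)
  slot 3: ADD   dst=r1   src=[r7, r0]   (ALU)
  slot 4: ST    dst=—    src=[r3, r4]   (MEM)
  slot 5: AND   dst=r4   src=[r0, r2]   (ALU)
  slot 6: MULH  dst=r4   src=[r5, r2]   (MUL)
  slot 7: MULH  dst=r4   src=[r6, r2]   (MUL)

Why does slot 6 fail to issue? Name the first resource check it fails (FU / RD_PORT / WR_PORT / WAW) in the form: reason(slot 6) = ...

slot 0 (BR): ISSUE — free A3,Mu1,Ld2,B0 rp6 wp4
slot 1 (MEM): ISSUE — free A3,Mu1,Ld1,B0 rp4 wp4
slot 2 (MUL): ISSUE — free A3,Mu0,Ld1,B0 rp3 wp3
slot 3 (ALU): ISSUE — free A2,Mu0,Ld1,B0 rp1 wp2
slot 4 (MEM): stall RD_PORT — free A2,Mu0,Ld1,B0 rp1 wp2
slot 5 (ALU): stall RD_PORT — free A2,Mu0,Ld1,B0 rp1 wp2
slot 6 (MUL): stall FU — free A2,Mu0,Ld1,B0 rp1 wp2
slot 7 (MUL): stall FU — free A2,Mu0,Ld1,B0 rp1 wp2

reason(slot 6) = FU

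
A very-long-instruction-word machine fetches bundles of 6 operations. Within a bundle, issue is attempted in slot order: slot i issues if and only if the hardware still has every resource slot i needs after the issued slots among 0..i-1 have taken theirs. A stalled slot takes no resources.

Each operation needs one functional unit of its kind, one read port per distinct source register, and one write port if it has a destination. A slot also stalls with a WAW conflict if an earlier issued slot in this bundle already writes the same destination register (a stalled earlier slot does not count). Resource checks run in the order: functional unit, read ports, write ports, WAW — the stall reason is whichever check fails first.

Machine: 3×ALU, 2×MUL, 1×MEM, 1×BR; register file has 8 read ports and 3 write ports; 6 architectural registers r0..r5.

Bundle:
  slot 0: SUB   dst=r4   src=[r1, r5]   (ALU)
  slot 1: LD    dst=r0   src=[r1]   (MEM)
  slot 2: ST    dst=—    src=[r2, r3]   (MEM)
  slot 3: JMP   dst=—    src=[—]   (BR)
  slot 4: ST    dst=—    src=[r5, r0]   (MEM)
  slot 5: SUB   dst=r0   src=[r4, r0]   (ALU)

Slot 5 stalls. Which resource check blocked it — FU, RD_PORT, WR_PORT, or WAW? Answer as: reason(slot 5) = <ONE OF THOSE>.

reason(slot 5) = WAW

#0 ALU src=r1,r5 dispatched  <A:2 Mu:2 Ld:1 B:1 rd:6 wr:2>
#1 MEM src=r1 dispatched  <A:2 Mu:2 Ld:0 B:1 rd:5 wr:1>
#2 MEM src=r2,r3 held:FU  <A:2 Mu:2 Ld:0 B:1 rd:5 wr:1>
#3 BR src=- dispatched  <A:2 Mu:2 Ld:0 B:0 rd:5 wr:1>
#4 MEM src=r5,r0 held:FU  <A:2 Mu:2 Ld:0 B:0 rd:5 wr:1>
#5 ALU src=r4,r0 held:WAW  <A:2 Mu:2 Ld:0 B:0 rd:5 wr:1>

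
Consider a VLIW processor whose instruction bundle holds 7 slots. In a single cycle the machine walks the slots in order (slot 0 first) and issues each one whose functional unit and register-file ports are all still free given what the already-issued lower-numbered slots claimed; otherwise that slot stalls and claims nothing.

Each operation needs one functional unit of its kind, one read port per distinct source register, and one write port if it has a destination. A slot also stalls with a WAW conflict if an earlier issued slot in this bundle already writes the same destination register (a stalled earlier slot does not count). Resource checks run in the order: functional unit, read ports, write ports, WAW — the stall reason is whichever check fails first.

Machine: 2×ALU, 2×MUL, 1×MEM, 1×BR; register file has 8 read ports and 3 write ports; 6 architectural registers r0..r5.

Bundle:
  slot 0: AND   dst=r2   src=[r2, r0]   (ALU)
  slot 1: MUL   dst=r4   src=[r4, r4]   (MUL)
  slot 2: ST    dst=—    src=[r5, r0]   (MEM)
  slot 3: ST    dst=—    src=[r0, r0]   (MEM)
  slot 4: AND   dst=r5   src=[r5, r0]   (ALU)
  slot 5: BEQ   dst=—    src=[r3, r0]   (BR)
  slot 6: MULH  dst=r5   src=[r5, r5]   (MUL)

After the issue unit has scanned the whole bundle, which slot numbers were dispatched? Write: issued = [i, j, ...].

#0 ALU src=r2,r0 dispatched  <A:1 Mu:2 Ld:1 B:1 rd:6 wr:2>
#1 MUL src=r4,r4 dispatched  <A:1 Mu:1 Ld:1 B:1 rd:5 wr:1>
#2 MEM src=r5,r0 dispatched  <A:1 Mu:1 Ld:0 B:1 rd:3 wr:1>
#3 MEM src=r0,r0 held:FU  <A:1 Mu:1 Ld:0 B:1 rd:3 wr:1>
#4 ALU src=r5,r0 dispatched  <A:0 Mu:1 Ld:0 B:1 rd:1 wr:0>
#5 BR src=r3,r0 held:RD_PORT  <A:0 Mu:1 Ld:0 B:1 rd:1 wr:0>
#6 MUL src=r5,r5 held:WR_PORT  <A:0 Mu:1 Ld:0 B:1 rd:1 wr:0>

issued = [0, 1, 2, 4]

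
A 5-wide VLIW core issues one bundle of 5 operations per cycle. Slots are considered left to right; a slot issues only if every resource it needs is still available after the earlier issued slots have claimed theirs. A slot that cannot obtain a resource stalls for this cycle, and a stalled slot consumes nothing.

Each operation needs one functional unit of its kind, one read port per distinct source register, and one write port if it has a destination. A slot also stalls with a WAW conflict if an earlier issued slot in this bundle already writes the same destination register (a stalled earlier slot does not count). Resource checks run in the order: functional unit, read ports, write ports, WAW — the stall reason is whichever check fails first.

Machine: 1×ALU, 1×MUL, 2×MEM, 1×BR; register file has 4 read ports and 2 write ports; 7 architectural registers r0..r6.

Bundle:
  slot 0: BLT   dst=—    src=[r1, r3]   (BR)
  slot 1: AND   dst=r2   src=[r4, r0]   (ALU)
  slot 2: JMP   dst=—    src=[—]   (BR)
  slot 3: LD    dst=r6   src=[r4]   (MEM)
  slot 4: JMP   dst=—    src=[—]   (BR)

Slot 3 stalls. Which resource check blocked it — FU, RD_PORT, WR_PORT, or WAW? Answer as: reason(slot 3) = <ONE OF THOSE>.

#0 BR src=r1,r3 dispatched  <A:1 Mu:1 Ld:2 B:0 rd:2 wr:2>
#1 ALU src=r4,r0 dispatched  <A:0 Mu:1 Ld:2 B:0 rd:0 wr:1>
#2 BR src=- held:FU  <A:0 Mu:1 Ld:2 B:0 rd:0 wr:1>
#3 MEM src=r4 held:RD_PORT  <A:0 Mu:1 Ld:2 B:0 rd:0 wr:1>
#4 BR src=- held:FU  <A:0 Mu:1 Ld:2 B:0 rd:0 wr:1>

reason(slot 3) = RD_PORT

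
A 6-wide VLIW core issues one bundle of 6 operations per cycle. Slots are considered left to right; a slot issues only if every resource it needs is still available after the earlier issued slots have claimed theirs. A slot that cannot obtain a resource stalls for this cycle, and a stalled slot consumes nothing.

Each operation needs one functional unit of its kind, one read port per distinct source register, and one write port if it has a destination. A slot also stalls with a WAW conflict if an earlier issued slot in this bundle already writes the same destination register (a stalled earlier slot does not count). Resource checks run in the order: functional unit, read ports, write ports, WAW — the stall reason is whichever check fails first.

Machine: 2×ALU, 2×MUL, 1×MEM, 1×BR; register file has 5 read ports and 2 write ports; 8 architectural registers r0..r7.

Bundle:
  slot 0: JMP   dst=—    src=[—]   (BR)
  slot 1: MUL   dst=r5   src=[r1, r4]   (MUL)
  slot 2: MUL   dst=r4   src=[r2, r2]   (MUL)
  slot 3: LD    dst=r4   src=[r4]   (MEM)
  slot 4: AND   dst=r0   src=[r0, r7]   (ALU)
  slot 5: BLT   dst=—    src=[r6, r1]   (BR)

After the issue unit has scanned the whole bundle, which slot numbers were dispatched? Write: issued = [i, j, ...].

[0] BR needs rd=0 wr=0: ok; after: ALU=2 MUL=2 MEM=1 BR=0, R=5, W=2
[1] MUL needs rd=2 wr=1: ok; after: ALU=2 MUL=1 MEM=1 BR=0, R=3, W=1
[2] MUL needs rd=1 wr=1: ok; after: ALU=2 MUL=0 MEM=1 BR=0, R=2, W=0
[3] MEM needs rd=1 wr=1: WR_PORT; after: ALU=2 MUL=0 MEM=1 BR=0, R=2, W=0
[4] ALU needs rd=2 wr=1: WR_PORT; after: ALU=2 MUL=0 MEM=1 BR=0, R=2, W=0
[5] BR needs rd=2 wr=0: FU; after: ALU=2 MUL=0 MEM=1 BR=0, R=2, W=0

issued = [0, 1, 2]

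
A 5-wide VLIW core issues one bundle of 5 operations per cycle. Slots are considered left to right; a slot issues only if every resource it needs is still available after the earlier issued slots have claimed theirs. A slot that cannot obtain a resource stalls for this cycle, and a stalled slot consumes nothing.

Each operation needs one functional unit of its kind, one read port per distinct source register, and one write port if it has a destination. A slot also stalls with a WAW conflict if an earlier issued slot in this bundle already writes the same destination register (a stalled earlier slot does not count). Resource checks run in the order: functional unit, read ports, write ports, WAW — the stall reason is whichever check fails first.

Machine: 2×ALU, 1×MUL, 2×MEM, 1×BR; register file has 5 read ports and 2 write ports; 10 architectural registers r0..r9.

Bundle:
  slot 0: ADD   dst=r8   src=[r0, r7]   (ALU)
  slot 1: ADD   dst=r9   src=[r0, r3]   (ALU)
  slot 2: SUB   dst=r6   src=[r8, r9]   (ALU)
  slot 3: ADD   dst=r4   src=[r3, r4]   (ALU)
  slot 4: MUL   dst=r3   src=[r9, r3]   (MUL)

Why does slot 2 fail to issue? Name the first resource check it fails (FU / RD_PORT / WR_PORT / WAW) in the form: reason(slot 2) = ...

reason(slot 2) = FU

[0] ALU needs rd=2 wr=1: ok; after: ALU=1 MUL=1 MEM=2 BR=1, R=3, W=1
[1] ALU needs rd=2 wr=1: ok; after: ALU=0 MUL=1 MEM=2 BR=1, R=1, W=0
[2] ALU needs rd=2 wr=1: FU; after: ALU=0 MUL=1 MEM=2 BR=1, R=1, W=0
[3] ALU needs rd=2 wr=1: FU; after: ALU=0 MUL=1 MEM=2 BR=1, R=1, W=0
[4] MUL needs rd=2 wr=1: RD_PORT; after: ALU=0 MUL=1 MEM=2 BR=1, R=1, W=0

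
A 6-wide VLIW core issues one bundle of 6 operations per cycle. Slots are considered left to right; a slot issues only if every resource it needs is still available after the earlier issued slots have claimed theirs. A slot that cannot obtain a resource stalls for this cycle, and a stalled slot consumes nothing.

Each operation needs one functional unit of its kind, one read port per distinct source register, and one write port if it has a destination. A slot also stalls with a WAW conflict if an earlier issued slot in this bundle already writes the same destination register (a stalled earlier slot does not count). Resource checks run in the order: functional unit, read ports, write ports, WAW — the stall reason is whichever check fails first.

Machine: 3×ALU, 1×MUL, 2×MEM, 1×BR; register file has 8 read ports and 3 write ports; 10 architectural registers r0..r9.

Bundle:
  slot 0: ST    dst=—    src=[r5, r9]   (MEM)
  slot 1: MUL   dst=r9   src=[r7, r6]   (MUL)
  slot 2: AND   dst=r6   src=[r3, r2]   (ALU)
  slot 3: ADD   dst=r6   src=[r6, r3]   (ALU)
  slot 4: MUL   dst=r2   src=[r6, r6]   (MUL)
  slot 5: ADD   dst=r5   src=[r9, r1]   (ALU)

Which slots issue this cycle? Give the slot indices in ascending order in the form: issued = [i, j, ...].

issued = [0, 1, 2, 5]

#0 MEM src=r5,r9 dispatched  <A:3 Mu:1 Ld:1 B:1 rd:6 wr:3>
#1 MUL src=r7,r6 dispatched  <A:3 Mu:0 Ld:1 B:1 rd:4 wr:2>
#2 ALU src=r3,r2 dispatched  <A:2 Mu:0 Ld:1 B:1 rd:2 wr:1>
#3 ALU src=r6,r3 held:WAW  <A:2 Mu:0 Ld:1 B:1 rd:2 wr:1>
#4 MUL src=r6,r6 held:FU  <A:2 Mu:0 Ld:1 B:1 rd:2 wr:1>
#5 ALU src=r9,r1 dispatched  <A:1 Mu:0 Ld:1 B:1 rd:0 wr:0>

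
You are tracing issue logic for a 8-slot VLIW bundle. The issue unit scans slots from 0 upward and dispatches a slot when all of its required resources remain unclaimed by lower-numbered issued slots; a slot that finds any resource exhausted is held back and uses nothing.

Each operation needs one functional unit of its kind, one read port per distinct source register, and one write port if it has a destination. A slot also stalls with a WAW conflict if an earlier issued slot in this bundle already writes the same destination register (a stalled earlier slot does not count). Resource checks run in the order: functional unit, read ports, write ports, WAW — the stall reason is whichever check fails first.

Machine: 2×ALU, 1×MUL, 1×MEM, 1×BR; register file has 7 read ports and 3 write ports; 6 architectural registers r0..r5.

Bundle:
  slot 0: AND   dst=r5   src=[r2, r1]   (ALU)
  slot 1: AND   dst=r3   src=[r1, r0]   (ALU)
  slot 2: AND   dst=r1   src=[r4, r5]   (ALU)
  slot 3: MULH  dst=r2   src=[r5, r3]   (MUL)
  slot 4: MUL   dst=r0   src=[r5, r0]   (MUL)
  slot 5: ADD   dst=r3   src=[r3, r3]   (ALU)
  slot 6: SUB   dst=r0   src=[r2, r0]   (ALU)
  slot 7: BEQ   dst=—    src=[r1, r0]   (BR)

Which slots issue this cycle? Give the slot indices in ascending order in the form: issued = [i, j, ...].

slot 0 (ALU): ISSUE — free A1,Mu1,Ld1,B1 rp5 wp2
slot 1 (ALU): ISSUE — free A0,Mu1,Ld1,B1 rp3 wp1
slot 2 (ALU): stall FU — free A0,Mu1,Ld1,B1 rp3 wp1
slot 3 (MUL): ISSUE — free A0,Mu0,Ld1,B1 rp1 wp0
slot 4 (MUL): stall FU — free A0,Mu0,Ld1,B1 rp1 wp0
slot 5 (ALU): stall FU — free A0,Mu0,Ld1,B1 rp1 wp0
slot 6 (ALU): stall FU — free A0,Mu0,Ld1,B1 rp1 wp0
slot 7 (BR): stall RD_PORT — free A0,Mu0,Ld1,B1 rp1 wp0

issued = [0, 1, 3]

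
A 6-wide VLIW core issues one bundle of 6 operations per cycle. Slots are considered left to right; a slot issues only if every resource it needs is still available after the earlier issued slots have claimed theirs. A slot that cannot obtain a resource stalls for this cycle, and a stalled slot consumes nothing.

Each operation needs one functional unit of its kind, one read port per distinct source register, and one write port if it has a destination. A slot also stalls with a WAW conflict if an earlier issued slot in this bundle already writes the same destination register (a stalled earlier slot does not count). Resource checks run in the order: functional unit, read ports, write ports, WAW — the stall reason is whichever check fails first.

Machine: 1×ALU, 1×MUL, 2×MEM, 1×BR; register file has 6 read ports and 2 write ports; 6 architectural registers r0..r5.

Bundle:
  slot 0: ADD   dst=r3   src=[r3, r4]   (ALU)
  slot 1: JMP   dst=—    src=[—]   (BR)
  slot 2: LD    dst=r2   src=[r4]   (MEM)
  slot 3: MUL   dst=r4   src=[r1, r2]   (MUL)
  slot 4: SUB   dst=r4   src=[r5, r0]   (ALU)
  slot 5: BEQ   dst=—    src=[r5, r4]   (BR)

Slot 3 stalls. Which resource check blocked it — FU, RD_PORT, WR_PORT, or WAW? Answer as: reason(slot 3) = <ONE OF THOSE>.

reason(slot 3) = WR_PORT

#0 ALU src=r3,r4 dispatched  <A:0 Mu:1 Ld:2 B:1 rd:4 wr:1>
#1 BR src=- dispatched  <A:0 Mu:1 Ld:2 B:0 rd:4 wr:1>
#2 MEM src=r4 dispatched  <A:0 Mu:1 Ld:1 B:0 rd:3 wr:0>
#3 MUL src=r1,r2 held:WR_PORT  <A:0 Mu:1 Ld:1 B:0 rd:3 wr:0>
#4 ALU src=r5,r0 held:FU  <A:0 Mu:1 Ld:1 B:0 rd:3 wr:0>
#5 BR src=r5,r4 held:FU  <A:0 Mu:1 Ld:1 B:0 rd:3 wr:0>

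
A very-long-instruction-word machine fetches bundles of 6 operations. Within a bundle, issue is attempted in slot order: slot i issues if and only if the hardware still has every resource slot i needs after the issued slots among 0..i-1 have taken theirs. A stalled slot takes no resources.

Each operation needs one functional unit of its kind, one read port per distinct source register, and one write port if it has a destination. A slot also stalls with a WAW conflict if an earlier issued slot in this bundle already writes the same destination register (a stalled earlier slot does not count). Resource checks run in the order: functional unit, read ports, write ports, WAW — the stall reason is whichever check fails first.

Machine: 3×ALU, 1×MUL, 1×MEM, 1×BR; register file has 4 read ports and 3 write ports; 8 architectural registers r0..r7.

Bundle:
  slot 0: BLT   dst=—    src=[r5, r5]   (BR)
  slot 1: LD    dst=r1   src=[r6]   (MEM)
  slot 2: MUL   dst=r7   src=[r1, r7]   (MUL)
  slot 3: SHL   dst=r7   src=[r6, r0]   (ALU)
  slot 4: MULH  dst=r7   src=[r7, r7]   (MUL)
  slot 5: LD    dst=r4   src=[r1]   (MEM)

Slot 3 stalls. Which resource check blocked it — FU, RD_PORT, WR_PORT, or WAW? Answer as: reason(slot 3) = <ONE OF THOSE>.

(0) want 1×BR +1rd +0wr — yes → AL3|MU1|ME1|BR0|rd3|wr3
(1) want 1×MEM +1rd +1wr — yes → AL3|MU1|ME0|BR0|rd2|wr2
(2) want 1×MUL +2rd +1wr — yes → AL3|MU0|ME0|BR0|rd0|wr1
(3) want 1×ALU +2rd +1wr — RD_PORT → AL3|MU0|ME0|BR0|rd0|wr1
(4) want 1×MUL +1rd +1wr — FU → AL3|MU0|ME0|BR0|rd0|wr1
(5) want 1×MEM +1rd +1wr — FU → AL3|MU0|ME0|BR0|rd0|wr1

reason(slot 3) = RD_PORT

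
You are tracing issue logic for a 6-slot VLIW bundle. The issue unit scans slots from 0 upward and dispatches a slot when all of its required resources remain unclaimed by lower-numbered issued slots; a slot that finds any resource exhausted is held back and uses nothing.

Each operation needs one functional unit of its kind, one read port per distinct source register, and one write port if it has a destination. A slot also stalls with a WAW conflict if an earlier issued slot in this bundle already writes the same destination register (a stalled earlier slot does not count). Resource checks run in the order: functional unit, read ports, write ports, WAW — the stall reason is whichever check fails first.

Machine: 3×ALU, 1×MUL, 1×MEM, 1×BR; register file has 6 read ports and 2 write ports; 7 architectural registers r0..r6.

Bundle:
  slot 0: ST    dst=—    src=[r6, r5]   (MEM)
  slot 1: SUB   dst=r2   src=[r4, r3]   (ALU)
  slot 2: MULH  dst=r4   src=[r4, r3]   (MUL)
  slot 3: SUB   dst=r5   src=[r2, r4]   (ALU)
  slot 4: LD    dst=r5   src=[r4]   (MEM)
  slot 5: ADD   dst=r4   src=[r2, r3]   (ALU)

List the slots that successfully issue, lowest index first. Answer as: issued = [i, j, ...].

issued = [0, 1, 2]

#0 MEM src=r6,r5 dispatched  <A:3 Mu:1 Ld:0 B:1 rd:4 wr:2>
#1 ALU src=r4,r3 dispatched  <A:2 Mu:1 Ld:0 B:1 rd:2 wr:1>
#2 MUL src=r4,r3 dispatched  <A:2 Mu:0 Ld:0 B:1 rd:0 wr:0>
#3 ALU src=r2,r4 held:RD_PORT  <A:2 Mu:0 Ld:0 B:1 rd:0 wr:0>
#4 MEM src=r4 held:FU  <A:2 Mu:0 Ld:0 B:1 rd:0 wr:0>
#5 ALU src=r2,r3 held:RD_PORT  <A:2 Mu:0 Ld:0 B:1 rd:0 wr:0>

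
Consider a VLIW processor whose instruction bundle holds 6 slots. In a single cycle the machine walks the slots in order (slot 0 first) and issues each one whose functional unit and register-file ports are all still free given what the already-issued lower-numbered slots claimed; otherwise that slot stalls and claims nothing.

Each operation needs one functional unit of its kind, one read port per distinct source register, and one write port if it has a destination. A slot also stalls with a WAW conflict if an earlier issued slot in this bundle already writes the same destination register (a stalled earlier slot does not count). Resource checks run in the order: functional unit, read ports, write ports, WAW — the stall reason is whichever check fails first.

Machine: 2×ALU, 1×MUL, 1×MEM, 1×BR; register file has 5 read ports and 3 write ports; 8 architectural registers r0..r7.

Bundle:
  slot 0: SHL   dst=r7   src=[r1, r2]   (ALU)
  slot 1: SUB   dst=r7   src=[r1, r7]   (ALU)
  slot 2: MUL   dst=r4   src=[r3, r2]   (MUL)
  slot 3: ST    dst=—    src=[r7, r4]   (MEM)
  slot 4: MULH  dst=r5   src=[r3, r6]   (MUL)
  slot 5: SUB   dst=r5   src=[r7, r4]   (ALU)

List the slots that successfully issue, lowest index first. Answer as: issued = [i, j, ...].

issued = [0, 2]

[0] ALU needs rd=2 wr=1: ok; after: ALU=1 MUL=1 MEM=1 BR=1, R=3, W=2
[1] ALU needs rd=2 wr=1: WAW; after: ALU=1 MUL=1 MEM=1 BR=1, R=3, W=2
[2] MUL needs rd=2 wr=1: ok; after: ALU=1 MUL=0 MEM=1 BR=1, R=1, W=1
[3] MEM needs rd=2 wr=0: RD_PORT; after: ALU=1 MUL=0 MEM=1 BR=1, R=1, W=1
[4] MUL needs rd=2 wr=1: FU; after: ALU=1 MUL=0 MEM=1 BR=1, R=1, W=1
[5] ALU needs rd=2 wr=1: RD_PORT; after: ALU=1 MUL=0 MEM=1 BR=1, R=1, W=1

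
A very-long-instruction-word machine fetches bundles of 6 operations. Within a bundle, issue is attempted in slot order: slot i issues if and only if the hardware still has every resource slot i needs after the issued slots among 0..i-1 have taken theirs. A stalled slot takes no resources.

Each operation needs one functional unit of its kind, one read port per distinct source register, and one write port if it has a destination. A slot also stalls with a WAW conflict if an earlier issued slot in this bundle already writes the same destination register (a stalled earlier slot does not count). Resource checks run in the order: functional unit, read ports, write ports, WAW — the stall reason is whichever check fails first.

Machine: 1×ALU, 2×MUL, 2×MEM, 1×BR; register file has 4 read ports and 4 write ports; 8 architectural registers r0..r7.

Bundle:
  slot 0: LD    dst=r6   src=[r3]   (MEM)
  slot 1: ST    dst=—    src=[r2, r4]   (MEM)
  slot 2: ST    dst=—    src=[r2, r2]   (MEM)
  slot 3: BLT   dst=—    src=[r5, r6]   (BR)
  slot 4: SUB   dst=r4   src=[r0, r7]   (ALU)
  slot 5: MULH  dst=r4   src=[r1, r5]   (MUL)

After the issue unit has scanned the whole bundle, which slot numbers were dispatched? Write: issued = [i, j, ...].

#0 MEM src=r3 dispatched  <A:1 Mu:2 Ld:1 B:1 rd:3 wr:3>
#1 MEM src=r2,r4 dispatched  <A:1 Mu:2 Ld:0 B:1 rd:1 wr:3>
#2 MEM src=r2,r2 held:FU  <A:1 Mu:2 Ld:0 B:1 rd:1 wr:3>
#3 BR src=r5,r6 held:RD_PORT  <A:1 Mu:2 Ld:0 B:1 rd:1 wr:3>
#4 ALU src=r0,r7 held:RD_PORT  <A:1 Mu:2 Ld:0 B:1 rd:1 wr:3>
#5 MUL src=r1,r5 held:RD_PORT  <A:1 Mu:2 Ld:0 B:1 rd:1 wr:3>

issued = [0, 1]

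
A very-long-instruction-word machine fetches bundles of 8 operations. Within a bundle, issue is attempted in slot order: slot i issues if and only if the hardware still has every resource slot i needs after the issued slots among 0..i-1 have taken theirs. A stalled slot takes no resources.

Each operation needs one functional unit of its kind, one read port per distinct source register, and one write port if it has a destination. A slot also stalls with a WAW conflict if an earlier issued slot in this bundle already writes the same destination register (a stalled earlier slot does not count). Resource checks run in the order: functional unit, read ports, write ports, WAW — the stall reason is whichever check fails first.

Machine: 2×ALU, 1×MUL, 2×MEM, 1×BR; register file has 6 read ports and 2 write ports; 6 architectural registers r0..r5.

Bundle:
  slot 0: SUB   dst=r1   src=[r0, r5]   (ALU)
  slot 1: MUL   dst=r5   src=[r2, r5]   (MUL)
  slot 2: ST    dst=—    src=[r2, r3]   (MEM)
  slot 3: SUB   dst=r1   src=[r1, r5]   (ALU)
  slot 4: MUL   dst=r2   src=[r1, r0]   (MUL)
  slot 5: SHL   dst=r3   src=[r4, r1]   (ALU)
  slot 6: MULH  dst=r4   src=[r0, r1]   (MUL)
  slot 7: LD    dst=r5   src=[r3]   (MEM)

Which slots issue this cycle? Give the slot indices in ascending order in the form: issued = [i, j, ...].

#0 ALU src=r0,r5 dispatched  <A:1 Mu:1 Ld:2 B:1 rd:4 wr:1>
#1 MUL src=r2,r5 dispatched  <A:1 Mu:0 Ld:2 B:1 rd:2 wr:0>
#2 MEM src=r2,r3 dispatched  <A:1 Mu:0 Ld:1 B:1 rd:0 wr:0>
#3 ALU src=r1,r5 held:RD_PORT  <A:1 Mu:0 Ld:1 B:1 rd:0 wr:0>
#4 MUL src=r1,r0 held:FU  <A:1 Mu:0 Ld:1 B:1 rd:0 wr:0>
#5 ALU src=r4,r1 held:RD_PORT  <A:1 Mu:0 Ld:1 B:1 rd:0 wr:0>
#6 MUL src=r0,r1 held:FU  <A:1 Mu:0 Ld:1 B:1 rd:0 wr:0>
#7 MEM src=r3 held:RD_PORT  <A:1 Mu:0 Ld:1 B:1 rd:0 wr:0>

issued = [0, 1, 2]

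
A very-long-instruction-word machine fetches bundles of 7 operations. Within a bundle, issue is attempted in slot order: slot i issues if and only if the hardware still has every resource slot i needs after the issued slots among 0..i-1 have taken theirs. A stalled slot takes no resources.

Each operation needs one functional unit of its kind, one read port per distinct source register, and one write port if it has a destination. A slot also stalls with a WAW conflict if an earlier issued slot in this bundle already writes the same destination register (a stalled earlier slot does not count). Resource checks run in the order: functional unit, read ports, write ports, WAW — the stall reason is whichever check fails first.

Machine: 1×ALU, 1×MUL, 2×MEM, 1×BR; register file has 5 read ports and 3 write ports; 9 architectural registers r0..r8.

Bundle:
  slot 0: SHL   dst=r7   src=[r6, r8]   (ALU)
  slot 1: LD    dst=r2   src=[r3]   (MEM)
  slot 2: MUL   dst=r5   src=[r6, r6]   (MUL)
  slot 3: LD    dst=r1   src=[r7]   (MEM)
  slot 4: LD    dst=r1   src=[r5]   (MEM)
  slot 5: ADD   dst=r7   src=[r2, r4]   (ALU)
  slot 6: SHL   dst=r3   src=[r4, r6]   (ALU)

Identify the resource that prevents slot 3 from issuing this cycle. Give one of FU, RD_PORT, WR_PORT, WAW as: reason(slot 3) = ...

reason(slot 3) = WR_PORT

  0. ALU→r7 ⇒ go  {0A/1Mu/2Ld/1B | 3r 2w}
  1. MEM→r2 ⇒ go  {0A/1Mu/1Ld/1B | 2r 1w}
  2. MUL→r5 ⇒ go  {0A/0Mu/1Ld/1B | 1r 0w}
  3. MEM→r1 ⇒ no(WR_PORT)  {0A/0Mu/1Ld/1B | 1r 0w}
  4. MEM→r1 ⇒ no(WR_PORT)  {0A/0Mu/1Ld/1B | 1r 0w}
  5. ALU→r7 ⇒ no(FU)  {0A/0Mu/1Ld/1B | 1r 0w}
  6. ALU→r3 ⇒ no(FU)  {0A/0Mu/1Ld/1B | 1r 0w}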